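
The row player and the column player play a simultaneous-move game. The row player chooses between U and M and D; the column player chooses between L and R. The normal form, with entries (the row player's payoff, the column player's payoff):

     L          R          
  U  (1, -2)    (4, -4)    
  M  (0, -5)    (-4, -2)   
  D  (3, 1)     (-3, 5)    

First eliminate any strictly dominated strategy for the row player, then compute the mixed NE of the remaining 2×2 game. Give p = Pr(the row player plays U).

p = 2/3

The row player's strategy M is strictly dominated by D: 3 > 0 and -3 > -4. Eliminate M.
In a mixed equilibrium the column player is indifferent between L and R; this condition fixes p.
  the column player's payoff from L: p·(-2) + (1−p)·1 = -3p + 1
  the column player's payoff from R: p·(-4) + (1−p)·5 = -9p + 5
  -3p + 1 = -9p + 5  ⇒  6p = 4  ⇒  p = 2/3.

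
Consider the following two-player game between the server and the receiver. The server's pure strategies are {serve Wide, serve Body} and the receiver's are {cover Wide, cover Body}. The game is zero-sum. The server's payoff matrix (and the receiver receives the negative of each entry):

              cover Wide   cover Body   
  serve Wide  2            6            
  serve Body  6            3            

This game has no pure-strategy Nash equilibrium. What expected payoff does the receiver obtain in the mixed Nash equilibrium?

Set the receiver's expected payoff from cover Wide equal to that from cover Body:
  the receiver's expected payoff from cover Wide: p·(-2) + (1−p)·(-6) = 4p - 6
  the receiver's expected payoff from cover Body: p·(-6) + (1−p)·(-3) = -3p - 3
  4p - 6 = -3p - 3  ⇒  7p = 3  ⇒  p = 3/7.
At equilibrium the receiver is indifferent across columns, so the receiver's payoff equals the payoff from cover Wide: (3/7)·(-2) + (4/7)·(-6) = -30/7.

-30/7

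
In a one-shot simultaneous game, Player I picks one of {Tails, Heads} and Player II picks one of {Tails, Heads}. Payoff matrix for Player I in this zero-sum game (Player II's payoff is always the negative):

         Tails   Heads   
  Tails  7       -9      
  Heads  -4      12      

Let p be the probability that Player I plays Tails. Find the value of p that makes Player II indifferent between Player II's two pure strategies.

p = 1/2

Player II's indifference between Tails and Heads determines Player I's mixing probability p:
  Player II's payoff from Tails: p·(-7) + (1−p)·4 = -11p + 4
  Player II's payoff from Heads: p·9 + (1−p)·(-12) = 21p - 12
  -11p + 4 = 21p - 12  ⇒  -32p = -16  ⇒  p = 1/2.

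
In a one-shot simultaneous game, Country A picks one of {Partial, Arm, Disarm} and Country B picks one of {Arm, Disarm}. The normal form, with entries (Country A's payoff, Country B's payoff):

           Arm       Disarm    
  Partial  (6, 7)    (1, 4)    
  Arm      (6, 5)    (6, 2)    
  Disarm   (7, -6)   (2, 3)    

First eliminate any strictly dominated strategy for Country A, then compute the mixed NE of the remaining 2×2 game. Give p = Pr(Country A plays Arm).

Country A's strategy Partial is strictly dominated by Disarm: 7 > 6 and 2 > 1. Eliminate Partial.
Country B's indifference between Arm and Disarm determines Country A's mixing probability p:
  Country B's payoff to Arm: p·5 + (1−p)·(-6) = 11p - 6
  Country B's payoff to Disarm: p·2 + (1−p)·3 = -p + 3
  11p - 6 = -p + 3  ⇒  12p = 9  ⇒  p = 3/4.

p = 3/4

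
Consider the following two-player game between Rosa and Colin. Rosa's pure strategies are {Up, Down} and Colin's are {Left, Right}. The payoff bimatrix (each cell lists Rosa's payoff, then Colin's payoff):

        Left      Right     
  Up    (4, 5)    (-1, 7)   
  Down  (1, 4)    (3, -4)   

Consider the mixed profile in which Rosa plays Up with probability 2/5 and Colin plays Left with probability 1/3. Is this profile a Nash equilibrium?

Given Rosa's mix p = 2/5, Colin's payoff from Left is 22/5 but from Right is 2/5. Colin strictly prefers Left, so Colin would not mix.
So the proposed profile is not a Nash equilibrium.

No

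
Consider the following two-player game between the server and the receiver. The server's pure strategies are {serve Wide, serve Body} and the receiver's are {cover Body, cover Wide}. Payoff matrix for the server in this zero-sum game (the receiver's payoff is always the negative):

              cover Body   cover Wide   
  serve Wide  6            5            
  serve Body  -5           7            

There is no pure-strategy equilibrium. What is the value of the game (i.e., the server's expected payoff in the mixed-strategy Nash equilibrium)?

v = 67/13

For the server to be willing to mix, the server must be indifferent between serve Wide and serve Body, which pins down the receiver's mix.
  the server's payoff from serve Wide: q·6 + (1−q)·5 = q + 5
  the server's payoff from serve Body: q·(-5) + (1−q)·7 = -12q + 7
  q + 5 = -12q + 7  ⇒  13q = 2  ⇒  q = 2/13.
The value is the server's expected payoff against this mix (using serve Wide): (2/13)·6 + (11/13)·5 = 67/13.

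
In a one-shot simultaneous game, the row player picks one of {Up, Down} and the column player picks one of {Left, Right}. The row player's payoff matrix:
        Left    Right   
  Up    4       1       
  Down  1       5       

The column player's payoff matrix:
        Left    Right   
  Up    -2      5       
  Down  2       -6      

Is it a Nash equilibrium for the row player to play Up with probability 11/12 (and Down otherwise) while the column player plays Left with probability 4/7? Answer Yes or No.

Given the row player's mix p = 11/12, the column player's payoff from Left is -5/3 but from Right is 49/12. The column player strictly prefers Right, so the column player would not mix.
So the proposed profile is not a Nash equilibrium.

No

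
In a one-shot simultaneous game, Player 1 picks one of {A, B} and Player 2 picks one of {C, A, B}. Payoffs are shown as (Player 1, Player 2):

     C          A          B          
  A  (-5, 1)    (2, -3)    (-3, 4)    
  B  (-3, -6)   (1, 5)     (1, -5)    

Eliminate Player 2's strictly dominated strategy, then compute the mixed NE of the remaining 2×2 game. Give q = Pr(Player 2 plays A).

Player 2's strategy C is strictly dominated by B: 4 > 1 and -5 > -6. Eliminate C.
Set Player 1's expected payoff from A equal to that from B:
  Player 1's payoff from A: q·2 + (1−q)·(-3) = 5q - 3
  Player 1's payoff from B: q·1 + (1−q)·1 = 1
  5q - 3 = 1  ⇒  5q = 4  ⇒  q = 4/5.

q = 4/5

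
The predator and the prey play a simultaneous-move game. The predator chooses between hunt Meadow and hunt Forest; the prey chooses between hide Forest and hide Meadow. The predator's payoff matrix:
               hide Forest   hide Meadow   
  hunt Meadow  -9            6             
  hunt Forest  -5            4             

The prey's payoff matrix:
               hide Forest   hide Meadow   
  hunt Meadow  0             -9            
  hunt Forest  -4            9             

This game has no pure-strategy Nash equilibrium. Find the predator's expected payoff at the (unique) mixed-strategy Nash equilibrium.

Set the predator's expected payoff from hunt Meadow equal to that from hunt Forest:
  the predator's expected payoff from hunt Meadow: q·(-9) + (1−q)·6 = -15q + 6
  the predator's expected payoff from hunt Forest: q·(-5) + (1−q)·4 = -9q + 4
  -15q + 6 = -9q + 4  ⇒  -6q = -2  ⇒  q = 1/3.
At equilibrium the predator is indifferent across rows, so the predator's payoff equals the payoff from hunt Meadow: (1/3)·(-9) + (2/3)·6 = 1.

1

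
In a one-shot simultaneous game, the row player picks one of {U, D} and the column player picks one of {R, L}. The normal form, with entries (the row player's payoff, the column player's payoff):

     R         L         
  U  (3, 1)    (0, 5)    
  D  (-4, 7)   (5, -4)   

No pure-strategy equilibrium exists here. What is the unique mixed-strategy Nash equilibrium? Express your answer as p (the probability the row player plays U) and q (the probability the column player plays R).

p = 11/15, q = 5/12

Set the column player's expected payoff from R equal to that from L:
  the column player's payoff to R: p·1 + (1−p)·7 = -6p + 7
  the column player's payoff to L: p·5 + (1−p)·(-4) = 9p - 4
  -6p + 7 = 9p - 4  ⇒  -15p = -11  ⇒  p = 11/15.
The row player's indifference between U and D determines the column player's mixing probability q:
  the row player's payoff from U: q·3 + (1−q)·0 = 3q
  the row player's payoff from D: q·(-4) + (1−q)·5 = -9q + 5
  3q = -9q + 5  ⇒  12q = 5  ⇒  q = 5/12.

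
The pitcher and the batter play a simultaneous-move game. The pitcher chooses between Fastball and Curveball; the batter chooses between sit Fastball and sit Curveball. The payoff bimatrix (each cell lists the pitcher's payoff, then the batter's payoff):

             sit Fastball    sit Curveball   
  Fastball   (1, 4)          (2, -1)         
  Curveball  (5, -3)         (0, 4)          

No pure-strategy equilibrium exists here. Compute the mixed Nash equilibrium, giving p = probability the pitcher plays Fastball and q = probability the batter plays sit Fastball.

p = 7/12, q = 1/3

Set the batter's expected payoff from sit Fastball equal to that from sit Curveball:
  the batter's payoff from sit Fastball: p·4 + (1−p)·(-3) = 7p - 3
  the batter's payoff from sit Curveball: p·(-1) + (1−p)·4 = -5p + 4
  7p - 3 = -5p + 4  ⇒  12p = 7  ⇒  p = 7/12.
Set the pitcher's expected payoff from Fastball equal to that from Curveball:
  the pitcher's payoff from Fastball: q·1 + (1−q)·2 = -q + 2
  the pitcher's payoff from Curveball: q·5 + (1−q)·0 = 5q
  -q + 2 = 5q  ⇒  -6q = -2  ⇒  q = 1/3.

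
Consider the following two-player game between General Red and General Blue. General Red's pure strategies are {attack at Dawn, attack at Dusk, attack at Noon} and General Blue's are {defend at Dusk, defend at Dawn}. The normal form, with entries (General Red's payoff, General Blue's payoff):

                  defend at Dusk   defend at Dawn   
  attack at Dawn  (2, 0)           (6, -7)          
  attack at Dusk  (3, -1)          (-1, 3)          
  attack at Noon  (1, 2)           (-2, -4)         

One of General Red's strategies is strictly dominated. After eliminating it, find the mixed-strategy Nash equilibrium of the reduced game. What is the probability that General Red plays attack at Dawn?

General Red's strategy attack at Noon is strictly dominated by attack at Dusk: 3 > 1 and -1 > -2. Eliminate attack at Noon.
General Red's mix must leave General Blue indifferent between defend at Dusk and defend at Dawn.
  General Blue's payoff from defend at Dusk: p·0 + (1−p)·(-1) = p - 1
  General Blue's payoff from defend at Dawn: p·(-7) + (1−p)·3 = -10p + 3
  p - 1 = -10p + 3  ⇒  11p = 4  ⇒  p = 4/11.

p = 4/11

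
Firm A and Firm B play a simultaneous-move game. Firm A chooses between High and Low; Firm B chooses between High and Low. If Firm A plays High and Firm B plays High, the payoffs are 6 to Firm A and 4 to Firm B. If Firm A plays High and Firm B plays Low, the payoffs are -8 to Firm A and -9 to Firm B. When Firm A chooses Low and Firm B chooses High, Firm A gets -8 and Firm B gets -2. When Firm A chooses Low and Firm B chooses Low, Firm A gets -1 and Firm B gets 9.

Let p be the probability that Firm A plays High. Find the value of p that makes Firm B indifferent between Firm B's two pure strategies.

Set Firm B's expected payoff from High equal to that from Low:
  Firm B's expected payoff from High: p·4 + (1−p)·(-2) = 6p - 2
  Firm B's expected payoff from Low: p·(-9) + (1−p)·9 = -18p + 9
  6p - 2 = -18p + 9  ⇒  24p = 11  ⇒  p = 11/24.

p = 11/24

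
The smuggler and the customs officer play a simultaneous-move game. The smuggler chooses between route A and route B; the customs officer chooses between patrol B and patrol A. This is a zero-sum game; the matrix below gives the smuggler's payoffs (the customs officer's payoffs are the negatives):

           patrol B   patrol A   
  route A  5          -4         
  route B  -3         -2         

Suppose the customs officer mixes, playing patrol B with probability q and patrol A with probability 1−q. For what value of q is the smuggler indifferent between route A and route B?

q = 1/5

Set the smuggler's expected payoff from route A equal to that from route B:
  the smuggler's payoff to route A: q·5 + (1−q)·(-4) = 9q - 4
  the smuggler's payoff to route B: q·(-3) + (1−q)·(-2) = -q - 2
  9q - 4 = -q - 2  ⇒  10q = 2  ⇒  q = 1/5.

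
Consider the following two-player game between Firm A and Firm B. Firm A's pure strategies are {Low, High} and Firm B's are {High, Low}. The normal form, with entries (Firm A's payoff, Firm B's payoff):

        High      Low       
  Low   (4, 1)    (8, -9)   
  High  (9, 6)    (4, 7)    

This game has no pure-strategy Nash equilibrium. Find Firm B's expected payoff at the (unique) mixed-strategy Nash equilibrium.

Firm B's indifference between High and Low determines Firm A's mixing probability p:
  Firm B's payoff from High: p·1 + (1−p)·6 = -5p + 6
  Firm B's payoff from Low: p·(-9) + (1−p)·7 = -16p + 7
  -5p + 6 = -16p + 7  ⇒  11p = 1  ⇒  p = 1/11.
At equilibrium Firm B is indifferent across columns, so Firm B's payoff equals the payoff from High: (1/11)·1 + (10/11)·6 = 61/11.

61/11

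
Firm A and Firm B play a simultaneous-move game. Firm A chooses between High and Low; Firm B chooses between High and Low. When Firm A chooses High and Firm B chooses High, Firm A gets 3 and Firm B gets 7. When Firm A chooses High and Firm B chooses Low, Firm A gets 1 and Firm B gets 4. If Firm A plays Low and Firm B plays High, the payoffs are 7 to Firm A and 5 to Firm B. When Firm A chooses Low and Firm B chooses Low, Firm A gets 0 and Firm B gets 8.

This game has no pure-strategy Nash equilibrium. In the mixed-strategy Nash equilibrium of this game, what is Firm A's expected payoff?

7/5

Firm B's mix must leave Firm A indifferent between High and Low.
  Firm A's expected payoff from High: q·3 + (1−q)·1 = 2q + 1
  Firm A's expected payoff from Low: q·7 + (1−q)·0 = 7q
  2q + 1 = 7q  ⇒  -5q = -1  ⇒  q = 1/5.
At equilibrium Firm A is indifferent across rows, so Firm A's payoff equals the payoff from High: (1/5)·3 + (4/5)·1 = 7/5.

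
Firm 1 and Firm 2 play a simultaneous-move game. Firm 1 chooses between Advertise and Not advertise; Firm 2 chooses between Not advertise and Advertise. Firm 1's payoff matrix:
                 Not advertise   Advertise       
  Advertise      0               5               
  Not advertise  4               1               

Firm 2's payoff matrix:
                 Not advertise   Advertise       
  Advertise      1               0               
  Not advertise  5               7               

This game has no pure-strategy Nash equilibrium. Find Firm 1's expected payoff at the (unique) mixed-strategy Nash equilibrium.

In a mixed equilibrium Firm 1 is indifferent between Advertise and Not advertise; this condition fixes q.
  Firm 1's payoff to Advertise: q·0 + (1−q)·5 = -5q + 5
  Firm 1's payoff to Not advertise: q·4 + (1−q)·1 = 3q + 1
  -5q + 5 = 3q + 1  ⇒  -8q = -4  ⇒  q = 1/2.
At equilibrium Firm 1 is indifferent across rows, so Firm 1's payoff equals the payoff from Advertise: (1/2)·0 + (1/2)·5 = 5/2.

5/2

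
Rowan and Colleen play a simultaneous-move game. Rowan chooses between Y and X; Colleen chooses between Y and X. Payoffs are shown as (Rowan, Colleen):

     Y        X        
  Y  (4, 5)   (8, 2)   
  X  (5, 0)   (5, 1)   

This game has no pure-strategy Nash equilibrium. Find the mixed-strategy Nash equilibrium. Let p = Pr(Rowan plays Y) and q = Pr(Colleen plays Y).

For Colleen to be willing to mix, Colleen must be indifferent between Y and X, which pins down Rowan's mix.
  Colleen's expected payoff from Y: p·5 + (1−p)·0 = 5p
  Colleen's expected payoff from X: p·2 + (1−p)·1 = p + 1
  5p = p + 1  ⇒  4p = 1  ⇒  p = 1/4.
Colleen's mix must leave Rowan indifferent between Y and X.
  Rowan's payoff to Y: q·4 + (1−q)·8 = -4q + 8
  Rowan's payoff to X: q·5 + (1−q)·5 = 5
  -4q + 8 = 5  ⇒  -4q = -3  ⇒  q = 3/4.

p = 1/4, q = 3/4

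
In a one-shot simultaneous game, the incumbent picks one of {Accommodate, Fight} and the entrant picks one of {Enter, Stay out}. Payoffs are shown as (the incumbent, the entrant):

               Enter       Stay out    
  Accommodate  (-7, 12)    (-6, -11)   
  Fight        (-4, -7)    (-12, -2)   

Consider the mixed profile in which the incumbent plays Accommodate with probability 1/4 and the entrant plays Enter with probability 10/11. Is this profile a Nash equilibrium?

Given the incumbent's mix p = 1/4, the entrant's payoff from Enter is -9/4 but from Stay out is -17/4. The entrant strictly prefers Enter, so the entrant would not mix.
So the proposed profile is not a Nash equilibrium.

No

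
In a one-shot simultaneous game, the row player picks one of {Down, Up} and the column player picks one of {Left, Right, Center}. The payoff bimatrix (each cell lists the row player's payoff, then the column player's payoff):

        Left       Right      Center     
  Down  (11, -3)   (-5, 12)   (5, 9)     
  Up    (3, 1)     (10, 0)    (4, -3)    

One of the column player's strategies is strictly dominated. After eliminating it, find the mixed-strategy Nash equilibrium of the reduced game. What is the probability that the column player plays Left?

The column player's strategy Center is strictly dominated by Right: 12 > 9 and 0 > -3. Eliminate Center.
The row player's indifference between Down and Up determines the column player's mixing probability q:
  the row player's payoff from Down: q·11 + (1−q)·(-5) = 16q - 5
  the row player's payoff from Up: q·3 + (1−q)·10 = -7q + 10
  16q - 5 = -7q + 10  ⇒  23q = 15  ⇒  q = 15/23.

q = 15/23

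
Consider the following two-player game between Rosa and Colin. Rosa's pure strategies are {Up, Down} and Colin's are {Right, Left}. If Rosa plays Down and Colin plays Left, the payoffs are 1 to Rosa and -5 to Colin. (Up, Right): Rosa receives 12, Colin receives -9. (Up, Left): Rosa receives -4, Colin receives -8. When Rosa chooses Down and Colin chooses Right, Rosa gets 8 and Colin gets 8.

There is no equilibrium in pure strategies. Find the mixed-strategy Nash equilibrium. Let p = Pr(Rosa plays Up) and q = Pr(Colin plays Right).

p = 13/14, q = 5/9

In a mixed equilibrium Colin is indifferent between Right and Left; this condition fixes p.
  Colin's payoff from Right: p·(-9) + (1−p)·8 = -17p + 8
  Colin's payoff from Left: p·(-8) + (1−p)·(-5) = -3p - 5
  -17p + 8 = -3p - 5  ⇒  -14p = -13  ⇒  p = 13/14.
In a mixed equilibrium Rosa is indifferent between Up and Down; this condition fixes q.
  Rosa's payoff from Up: q·12 + (1−q)·(-4) = 16q - 4
  Rosa's payoff from Down: q·8 + (1−q)·1 = 7q + 1
  16q - 4 = 7q + 1  ⇒  9q = 5  ⇒  q = 5/9.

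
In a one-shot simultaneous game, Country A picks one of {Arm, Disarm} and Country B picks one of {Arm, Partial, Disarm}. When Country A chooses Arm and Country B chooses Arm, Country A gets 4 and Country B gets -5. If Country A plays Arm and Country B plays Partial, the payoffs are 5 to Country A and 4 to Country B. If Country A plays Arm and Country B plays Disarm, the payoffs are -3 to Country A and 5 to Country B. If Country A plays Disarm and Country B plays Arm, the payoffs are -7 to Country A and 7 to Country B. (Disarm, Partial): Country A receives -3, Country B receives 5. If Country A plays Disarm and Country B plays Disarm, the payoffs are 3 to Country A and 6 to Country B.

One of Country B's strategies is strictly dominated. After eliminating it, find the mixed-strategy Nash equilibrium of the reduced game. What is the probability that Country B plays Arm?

q = 6/17

Country B's strategy Partial is strictly dominated by Disarm: 5 > 4 and 6 > 5. Eliminate Partial.
In a mixed equilibrium Country A is indifferent between Arm and Disarm; this condition fixes q.
  Country A's payoff to Arm: q·4 + (1−q)·(-3) = 7q - 3
  Country A's payoff to Disarm: q·(-7) + (1−q)·3 = -10q + 3
  7q - 3 = -10q + 3  ⇒  17q = 6  ⇒  q = 6/17.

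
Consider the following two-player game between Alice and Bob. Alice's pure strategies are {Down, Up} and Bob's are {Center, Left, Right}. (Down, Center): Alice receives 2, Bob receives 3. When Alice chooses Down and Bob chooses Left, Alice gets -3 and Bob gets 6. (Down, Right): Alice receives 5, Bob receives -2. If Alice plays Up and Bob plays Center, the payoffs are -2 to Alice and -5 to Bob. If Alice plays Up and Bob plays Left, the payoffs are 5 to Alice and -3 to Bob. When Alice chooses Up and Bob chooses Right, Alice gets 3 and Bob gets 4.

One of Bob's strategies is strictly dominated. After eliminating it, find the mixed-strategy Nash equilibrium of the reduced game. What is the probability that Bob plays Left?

Bob's strategy Center is strictly dominated by Left: 6 > 3 and -3 > -5. Eliminate Center.
Bob's mix must leave Alice indifferent between Down and Up.
  Alice's expected payoff from Down: q·(-3) + (1−q)·5 = -8q + 5
  Alice's expected payoff from Up: q·5 + (1−q)·3 = 2q + 3
  -8q + 5 = 2q + 3  ⇒  -10q = -2  ⇒  q = 1/5.

q = 1/5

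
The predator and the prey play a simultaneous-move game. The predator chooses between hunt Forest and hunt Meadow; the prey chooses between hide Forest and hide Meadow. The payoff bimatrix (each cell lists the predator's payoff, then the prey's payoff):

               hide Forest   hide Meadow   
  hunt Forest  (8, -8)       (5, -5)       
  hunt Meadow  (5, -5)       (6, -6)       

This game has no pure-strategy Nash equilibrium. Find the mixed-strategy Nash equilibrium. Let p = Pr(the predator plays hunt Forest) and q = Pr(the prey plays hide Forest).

p = 1/4, q = 1/4

In a mixed equilibrium the prey is indifferent between hide Forest and hide Meadow; this condition fixes p.
  the prey's payoff to hide Forest: p·(-8) + (1−p)·(-5) = -3p - 5
  the prey's payoff to hide Meadow: p·(-5) + (1−p)·(-6) = p - 6
  -3p - 5 = p - 6  ⇒  -4p = -1  ⇒  p = 1/4.
For the predator to be willing to mix, the predator must be indifferent between hunt Forest and hunt Meadow, which pins down the prey's mix.
  the predator's expected payoff from hunt Forest: q·8 + (1−q)·5 = 3q + 5
  the predator's expected payoff from hunt Meadow: q·5 + (1−q)·6 = -q + 6
  3q + 5 = -q + 6  ⇒  4q = 1  ⇒  q = 1/4.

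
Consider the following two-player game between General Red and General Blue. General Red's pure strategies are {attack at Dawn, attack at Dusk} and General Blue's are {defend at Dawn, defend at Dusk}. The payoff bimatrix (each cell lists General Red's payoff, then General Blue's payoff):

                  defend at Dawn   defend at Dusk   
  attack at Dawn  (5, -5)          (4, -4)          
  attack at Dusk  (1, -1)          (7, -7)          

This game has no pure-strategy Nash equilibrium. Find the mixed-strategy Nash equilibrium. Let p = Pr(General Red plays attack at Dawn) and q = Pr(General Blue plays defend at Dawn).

Set General Blue's expected payoff from defend at Dawn equal to that from defend at Dusk:
  General Blue's payoff from defend at Dawn: p·(-5) + (1−p)·(-1) = -4p - 1
  General Blue's payoff from defend at Dusk: p·(-4) + (1−p)·(-7) = 3p - 7
  -4p - 1 = 3p - 7  ⇒  -7p = -6  ⇒  p = 6/7.
Set General Red's expected payoff from attack at Dawn equal to that from attack at Dusk:
  General Red's expected payoff from attack at Dawn: q·5 + (1−q)·4 = q + 4
  General Red's expected payoff from attack at Dusk: q·1 + (1−q)·7 = -6q + 7
  q + 4 = -6q + 7  ⇒  7q = 3  ⇒  q = 3/7.

p = 6/7, q = 3/7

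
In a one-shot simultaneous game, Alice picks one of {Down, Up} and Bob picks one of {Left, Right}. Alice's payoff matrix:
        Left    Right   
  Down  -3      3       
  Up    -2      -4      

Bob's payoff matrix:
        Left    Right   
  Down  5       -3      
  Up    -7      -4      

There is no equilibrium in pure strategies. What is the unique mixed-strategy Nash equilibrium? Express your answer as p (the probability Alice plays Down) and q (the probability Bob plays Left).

p = 3/11, q = 7/8

Set Bob's expected payoff from Left equal to that from Right:
  Bob's expected payoff from Left: p·5 + (1−p)·(-7) = 12p - 7
  Bob's expected payoff from Right: p·(-3) + (1−p)·(-4) = p - 4
  12p - 7 = p - 4  ⇒  11p = 3  ⇒  p = 3/11.
In a mixed equilibrium Alice is indifferent between Down and Up; this condition fixes q.
  Alice's expected payoff from Down: q·(-3) + (1−q)·3 = -6q + 3
  Alice's expected payoff from Up: q·(-2) + (1−q)·(-4) = 2q - 4
  -6q + 3 = 2q - 4  ⇒  -8q = -7  ⇒  q = 7/8.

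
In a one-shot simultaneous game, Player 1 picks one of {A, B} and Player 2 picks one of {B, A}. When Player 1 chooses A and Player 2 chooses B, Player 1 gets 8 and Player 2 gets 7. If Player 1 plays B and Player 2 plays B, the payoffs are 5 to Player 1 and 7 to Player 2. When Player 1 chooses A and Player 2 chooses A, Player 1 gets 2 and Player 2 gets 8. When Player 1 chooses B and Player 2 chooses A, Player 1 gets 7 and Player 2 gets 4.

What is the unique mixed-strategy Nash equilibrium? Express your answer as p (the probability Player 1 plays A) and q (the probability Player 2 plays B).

Player 2's indifference between B and A determines Player 1's mixing probability p:
  Player 2's payoff from B: p·7 + (1−p)·7 = 7
  Player 2's payoff from A: p·8 + (1−p)·4 = 4p + 4
  7 = 4p + 4  ⇒  -4p = -3  ⇒  p = 3/4.
For Player 1 to be willing to mix, Player 1 must be indifferent between A and B, which pins down Player 2's mix.
  Player 1's payoff to A: q·8 + (1−q)·2 = 6q + 2
  Player 1's payoff to B: q·5 + (1−q)·7 = -2q + 7
  6q + 2 = -2q + 7  ⇒  8q = 5  ⇒  q = 5/8.

p = 3/4, q = 5/8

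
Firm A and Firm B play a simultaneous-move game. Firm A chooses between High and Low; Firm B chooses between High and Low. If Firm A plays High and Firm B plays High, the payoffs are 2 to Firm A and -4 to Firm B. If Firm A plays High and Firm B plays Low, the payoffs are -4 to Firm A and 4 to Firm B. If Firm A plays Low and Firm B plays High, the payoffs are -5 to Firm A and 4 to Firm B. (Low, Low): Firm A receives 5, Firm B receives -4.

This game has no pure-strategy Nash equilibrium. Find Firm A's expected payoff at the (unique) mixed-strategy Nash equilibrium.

Set Firm A's expected payoff from High equal to that from Low:
  Firm A's expected payoff from High: q·2 + (1−q)·(-4) = 6q - 4
  Firm A's expected payoff from Low: q·(-5) + (1−q)·5 = -10q + 5
  6q - 4 = -10q + 5  ⇒  16q = 9  ⇒  q = 9/16.
At equilibrium Firm A is indifferent across rows, so Firm A's payoff equals the payoff from High: (9/16)·2 + (7/16)·(-4) = -5/8.

-5/8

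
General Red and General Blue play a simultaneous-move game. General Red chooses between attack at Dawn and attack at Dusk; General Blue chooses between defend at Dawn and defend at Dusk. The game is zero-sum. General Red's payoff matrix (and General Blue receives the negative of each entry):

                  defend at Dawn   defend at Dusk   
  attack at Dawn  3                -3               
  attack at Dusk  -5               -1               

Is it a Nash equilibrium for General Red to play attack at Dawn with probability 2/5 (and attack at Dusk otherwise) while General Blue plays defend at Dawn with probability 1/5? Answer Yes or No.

Check General Blue's indifference given General Red's mix p = 2/5:
  payoff from defend at Dawn = 9/5; payoff from defend at Dusk = 9/5 — equal.
Check General Red's indifference given General Blue's mix q = 1/5:
  payoff from attack at Dawn = -9/5; payoff from attack at Dusk = -9/5 — equal.
Both players are indifferent, so neither can profitably deviate.

Yes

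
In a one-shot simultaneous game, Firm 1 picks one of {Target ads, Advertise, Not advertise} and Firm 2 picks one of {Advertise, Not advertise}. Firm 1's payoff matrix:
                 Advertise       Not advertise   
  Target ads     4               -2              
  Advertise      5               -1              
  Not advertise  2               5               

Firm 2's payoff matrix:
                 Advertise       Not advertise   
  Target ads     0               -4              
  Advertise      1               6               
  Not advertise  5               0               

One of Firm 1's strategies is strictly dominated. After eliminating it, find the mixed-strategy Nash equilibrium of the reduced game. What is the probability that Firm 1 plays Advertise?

Firm 1's strategy Target ads is strictly dominated by Advertise: 5 > 4 and -1 > -2. Eliminate Target ads.
In a mixed equilibrium Firm 2 is indifferent between Advertise and Not advertise; this condition fixes p.
  Firm 2's payoff from Advertise: p·1 + (1−p)·5 = -4p + 5
  Firm 2's payoff from Not advertise: p·6 + (1−p)·0 = 6p
  -4p + 5 = 6p  ⇒  -10p = -5  ⇒  p = 1/2.

p = 1/2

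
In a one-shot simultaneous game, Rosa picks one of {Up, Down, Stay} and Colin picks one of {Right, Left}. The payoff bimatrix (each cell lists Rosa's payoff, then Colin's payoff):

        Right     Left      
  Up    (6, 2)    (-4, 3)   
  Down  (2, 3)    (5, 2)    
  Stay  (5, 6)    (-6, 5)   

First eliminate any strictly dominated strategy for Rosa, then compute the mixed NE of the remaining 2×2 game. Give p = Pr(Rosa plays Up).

Rosa's strategy Stay is strictly dominated by Up: 6 > 5 and -4 > -6. Eliminate Stay.
In a mixed equilibrium Colin is indifferent between Right and Left; this condition fixes p.
  Colin's payoff from Right: p·2 + (1−p)·3 = -p + 3
  Colin's payoff from Left: p·3 + (1−p)·2 = p + 2
  -p + 3 = p + 2  ⇒  -2p = -1  ⇒  p = 1/2.

p = 1/2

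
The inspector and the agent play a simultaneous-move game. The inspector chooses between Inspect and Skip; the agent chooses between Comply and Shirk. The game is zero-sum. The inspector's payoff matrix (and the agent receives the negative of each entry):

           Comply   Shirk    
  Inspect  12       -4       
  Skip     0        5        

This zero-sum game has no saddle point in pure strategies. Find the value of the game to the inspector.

v = 20/7

Set the inspector's expected payoff from Inspect equal to that from Skip:
  the inspector's expected payoff from Inspect: q·12 + (1−q)·(-4) = 16q - 4
  the inspector's expected payoff from Skip: q·0 + (1−q)·5 = -5q + 5
  16q - 4 = -5q + 5  ⇒  21q = 9  ⇒  q = 3/7.
The value is the inspector's expected payoff against this mix (using Inspect): (3/7)·12 + (4/7)·(-4) = 20/7.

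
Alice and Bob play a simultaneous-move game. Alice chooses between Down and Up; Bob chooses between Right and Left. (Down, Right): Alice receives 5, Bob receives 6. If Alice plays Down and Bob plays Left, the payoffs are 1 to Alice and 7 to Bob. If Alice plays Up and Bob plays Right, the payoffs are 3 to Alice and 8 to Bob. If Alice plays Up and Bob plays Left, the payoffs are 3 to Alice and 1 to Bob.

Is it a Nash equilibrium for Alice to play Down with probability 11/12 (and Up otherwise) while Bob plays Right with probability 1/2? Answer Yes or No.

No

Given Alice's mix p = 11/12, Bob's payoff from Right is 37/6 but from Left is 13/2. Bob strictly prefers Left, so Bob would not mix.
So the proposed profile is not a Nash equilibrium.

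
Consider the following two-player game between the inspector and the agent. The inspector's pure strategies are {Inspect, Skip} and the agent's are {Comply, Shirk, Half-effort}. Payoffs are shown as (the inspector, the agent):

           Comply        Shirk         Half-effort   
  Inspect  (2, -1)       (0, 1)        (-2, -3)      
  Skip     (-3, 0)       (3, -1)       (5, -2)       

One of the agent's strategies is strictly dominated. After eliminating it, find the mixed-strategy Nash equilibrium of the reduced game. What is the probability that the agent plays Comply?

q = 3/8

The agent's strategy Half-effort is strictly dominated by Comply: -1 > -3 and 0 > -2. Eliminate Half-effort.
The agent's mix must leave the inspector indifferent between Inspect and Skip.
  the inspector's expected payoff from Inspect: q·2 + (1−q)·0 = 2q
  the inspector's expected payoff from Skip: q·(-3) + (1−q)·3 = -6q + 3
  2q = -6q + 3  ⇒  8q = 3  ⇒  q = 3/8.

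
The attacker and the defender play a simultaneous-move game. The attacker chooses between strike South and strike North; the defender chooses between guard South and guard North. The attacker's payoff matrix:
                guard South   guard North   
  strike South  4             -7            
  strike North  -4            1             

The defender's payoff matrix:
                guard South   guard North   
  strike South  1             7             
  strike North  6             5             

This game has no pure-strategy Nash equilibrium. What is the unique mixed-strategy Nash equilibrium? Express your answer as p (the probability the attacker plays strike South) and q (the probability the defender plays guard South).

The attacker's mix must leave the defender indifferent between guard South and guard North.
  the defender's expected payoff from guard South: p·1 + (1−p)·6 = -5p + 6
  the defender's expected payoff from guard North: p·7 + (1−p)·5 = 2p + 5
  -5p + 6 = 2p + 5  ⇒  -7p = -1  ⇒  p = 1/7.
For the attacker to be willing to mix, the attacker must be indifferent between strike South and strike North, which pins down the defender's mix.
  the attacker's payoff to strike South: q·4 + (1−q)·(-7) = 11q - 7
  the attacker's payoff to strike North: q·(-4) + (1−q)·1 = -5q + 1
  11q - 7 = -5q + 1  ⇒  16q = 8  ⇒  q = 1/2.

p = 1/7, q = 1/2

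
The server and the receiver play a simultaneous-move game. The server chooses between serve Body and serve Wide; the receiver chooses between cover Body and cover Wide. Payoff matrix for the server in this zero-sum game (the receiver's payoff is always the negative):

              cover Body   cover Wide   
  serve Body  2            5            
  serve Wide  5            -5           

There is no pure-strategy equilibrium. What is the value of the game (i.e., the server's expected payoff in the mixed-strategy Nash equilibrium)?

Set the server's expected payoff from serve Body equal to that from serve Wide:
  the server's expected payoff from serve Body: q·2 + (1−q)·5 = -3q + 5
  the server's expected payoff from serve Wide: q·5 + (1−q)·(-5) = 10q - 5
  -3q + 5 = 10q - 5  ⇒  -13q = -10  ⇒  q = 10/13.
The value is the server's expected payoff against this mix (using serve Body): (10/13)·2 + (3/13)·5 = 35/13.

v = 35/13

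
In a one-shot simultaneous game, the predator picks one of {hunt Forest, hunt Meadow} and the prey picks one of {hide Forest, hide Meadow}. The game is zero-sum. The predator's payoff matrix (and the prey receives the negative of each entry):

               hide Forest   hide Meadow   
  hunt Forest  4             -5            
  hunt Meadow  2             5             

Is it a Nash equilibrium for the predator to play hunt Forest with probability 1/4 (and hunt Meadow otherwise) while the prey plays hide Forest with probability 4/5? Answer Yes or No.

Given the prey's mix q = 4/5, the predator's payoff from hunt Forest is 11/5 but from hunt Meadow is 13/5. The predator strictly prefers hunt Meadow, so the predator would not mix.
So the proposed profile is not a Nash equilibrium.

No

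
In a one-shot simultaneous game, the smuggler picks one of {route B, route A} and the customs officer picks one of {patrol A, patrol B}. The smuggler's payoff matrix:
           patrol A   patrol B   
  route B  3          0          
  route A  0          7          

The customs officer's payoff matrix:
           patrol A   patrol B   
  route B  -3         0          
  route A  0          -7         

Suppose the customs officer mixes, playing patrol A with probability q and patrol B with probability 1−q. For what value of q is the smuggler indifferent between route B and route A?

q = 7/10

Set the smuggler's expected payoff from route B equal to that from route A:
  the smuggler's payoff from route B: q·3 + (1−q)·0 = 3q
  the smuggler's payoff from route A: q·0 + (1−q)·7 = -7q + 7
  3q = -7q + 7  ⇒  10q = 7  ⇒  q = 7/10.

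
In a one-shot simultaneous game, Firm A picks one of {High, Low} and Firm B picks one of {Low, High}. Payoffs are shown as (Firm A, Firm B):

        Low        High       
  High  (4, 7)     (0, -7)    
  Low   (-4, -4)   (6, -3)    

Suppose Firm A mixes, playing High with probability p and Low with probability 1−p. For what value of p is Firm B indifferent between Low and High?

p = 1/15

Set Firm B's expected payoff from Low equal to that from High:
  Firm B's payoff from Low: p·7 + (1−p)·(-4) = 11p - 4
  Firm B's payoff from High: p·(-7) + (1−p)·(-3) = -4p - 3
  11p - 4 = -4p - 3  ⇒  15p = 1  ⇒  p = 1/15.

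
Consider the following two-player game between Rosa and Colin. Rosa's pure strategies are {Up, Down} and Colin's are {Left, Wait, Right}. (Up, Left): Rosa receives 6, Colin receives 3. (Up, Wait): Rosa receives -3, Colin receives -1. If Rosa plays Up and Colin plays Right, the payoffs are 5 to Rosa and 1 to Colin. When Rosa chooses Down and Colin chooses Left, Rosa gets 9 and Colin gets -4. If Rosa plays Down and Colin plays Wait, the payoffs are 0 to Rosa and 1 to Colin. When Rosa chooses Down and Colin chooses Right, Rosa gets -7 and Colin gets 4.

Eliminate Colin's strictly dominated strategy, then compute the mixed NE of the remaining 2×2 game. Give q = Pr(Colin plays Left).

q = 4/5

Colin's strategy Wait is strictly dominated by Right: 1 > -1 and 4 > 1. Eliminate Wait.
In a mixed equilibrium Rosa is indifferent between Up and Down; this condition fixes q.
  Rosa's expected payoff from Up: q·6 + (1−q)·5 = q + 5
  Rosa's expected payoff from Down: q·9 + (1−q)·(-7) = 16q - 7
  q + 5 = 16q - 7  ⇒  -15q = -12  ⇒  q = 4/5.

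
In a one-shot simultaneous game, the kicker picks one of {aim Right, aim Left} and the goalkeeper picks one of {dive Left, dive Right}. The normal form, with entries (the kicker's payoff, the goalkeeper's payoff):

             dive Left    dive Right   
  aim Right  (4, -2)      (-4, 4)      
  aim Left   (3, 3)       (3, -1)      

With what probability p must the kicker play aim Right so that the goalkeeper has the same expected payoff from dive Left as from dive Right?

p = 2/5

For the goalkeeper to be willing to mix, the goalkeeper must be indifferent between dive Left and dive Right, which pins down the kicker's mix.
  the goalkeeper's expected payoff from dive Left: p·(-2) + (1−p)·3 = -5p + 3
  the goalkeeper's expected payoff from dive Right: p·4 + (1−p)·(-1) = 5p - 1
  -5p + 3 = 5p - 1  ⇒  -10p = -4  ⇒  p = 2/5.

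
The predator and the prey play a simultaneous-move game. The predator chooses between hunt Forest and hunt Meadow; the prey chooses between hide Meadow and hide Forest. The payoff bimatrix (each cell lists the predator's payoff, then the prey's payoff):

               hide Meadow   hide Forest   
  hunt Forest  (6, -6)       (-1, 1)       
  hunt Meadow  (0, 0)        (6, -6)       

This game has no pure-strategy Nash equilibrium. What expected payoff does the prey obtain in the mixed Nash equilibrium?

The predator's mix must leave the prey indifferent between hide Meadow and hide Forest.
  the prey's payoff from hide Meadow: p·(-6) + (1−p)·0 = -6p
  the prey's payoff from hide Forest: p·1 + (1−p)·(-6) = 7p - 6
  -6p = 7p - 6  ⇒  -13p = -6  ⇒  p = 6/13.
At equilibrium the prey is indifferent across columns, so the prey's payoff equals the payoff from hide Meadow: (6/13)·(-6) + (7/13)·0 = -36/13.

-36/13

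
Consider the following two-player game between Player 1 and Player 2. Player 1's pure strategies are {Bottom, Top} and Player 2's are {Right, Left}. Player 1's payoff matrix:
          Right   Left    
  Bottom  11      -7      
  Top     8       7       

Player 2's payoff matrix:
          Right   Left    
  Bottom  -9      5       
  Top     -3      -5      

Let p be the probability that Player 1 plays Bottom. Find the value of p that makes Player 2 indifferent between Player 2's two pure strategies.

p = 1/8

Player 1's mix must leave Player 2 indifferent between Right and Left.
  Player 2's expected payoff from Right: p·(-9) + (1−p)·(-3) = -6p - 3
  Player 2's expected payoff from Left: p·5 + (1−p)·(-5) = 10p - 5
  -6p - 3 = 10p - 5  ⇒  -16p = -2  ⇒  p = 1/8.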